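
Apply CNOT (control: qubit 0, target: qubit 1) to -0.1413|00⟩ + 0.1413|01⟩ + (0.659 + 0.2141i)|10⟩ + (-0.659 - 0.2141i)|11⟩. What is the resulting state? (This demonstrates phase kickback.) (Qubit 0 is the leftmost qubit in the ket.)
-0.1413|00⟩ + 0.1413|01⟩ + (-0.659 - 0.2141i)|10⟩ + (0.659 + 0.2141i)|11⟩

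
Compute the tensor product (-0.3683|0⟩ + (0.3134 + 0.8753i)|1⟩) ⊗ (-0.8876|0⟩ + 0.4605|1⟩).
0.3269|00⟩ - 0.1696|01⟩ + (-0.2782 - 0.7769i)|10⟩ + (0.1443 + 0.4031i)|11⟩

amp(|b₁b₂…⟩) = product of the factor amplitudes for bits b₁, b₂, …; only kets whose every factor amplitude is nonzero survive.
|00⟩: (-0.3683)(-0.8876) = 0.3269
|01⟩: (-0.3683)(0.4605) = -0.1696
|10⟩: (0.3134 + 0.8753i)(-0.8876) = (-0.2782 - 0.7769i)
|11⟩: (0.3134 + 0.8753i)(0.4605) = (0.1443 + 0.4031i)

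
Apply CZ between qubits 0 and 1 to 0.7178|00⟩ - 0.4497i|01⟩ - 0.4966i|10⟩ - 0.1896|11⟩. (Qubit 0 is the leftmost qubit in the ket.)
0.7178|00⟩ - 0.4497i|01⟩ - 0.4966i|10⟩ + 0.1896|11⟩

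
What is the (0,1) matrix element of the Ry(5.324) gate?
-0.4614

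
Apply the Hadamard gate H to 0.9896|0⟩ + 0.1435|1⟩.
0.8012|0⟩ + 0.5983|1⟩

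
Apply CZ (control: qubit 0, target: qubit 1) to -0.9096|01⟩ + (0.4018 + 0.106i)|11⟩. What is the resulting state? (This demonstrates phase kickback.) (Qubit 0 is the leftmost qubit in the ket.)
-0.9096|01⟩ + (-0.4018 - 0.106i)|11⟩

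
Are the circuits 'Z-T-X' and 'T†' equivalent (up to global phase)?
No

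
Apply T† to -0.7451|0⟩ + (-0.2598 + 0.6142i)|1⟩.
-0.7451|0⟩ + (0.2506 + 0.618i)|1⟩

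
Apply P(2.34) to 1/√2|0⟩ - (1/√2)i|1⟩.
1/√2|0⟩ + (0.508 + 0.4918i)|1⟩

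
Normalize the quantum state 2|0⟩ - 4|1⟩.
1/√5|0⟩ - 0.8944|1⟩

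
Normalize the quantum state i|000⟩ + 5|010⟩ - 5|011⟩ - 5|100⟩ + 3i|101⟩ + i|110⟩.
0.1078i|000⟩ + 0.5392|010⟩ - 0.5392|011⟩ - 0.5392|100⟩ + 0.3235i|101⟩ + 0.1078i|110⟩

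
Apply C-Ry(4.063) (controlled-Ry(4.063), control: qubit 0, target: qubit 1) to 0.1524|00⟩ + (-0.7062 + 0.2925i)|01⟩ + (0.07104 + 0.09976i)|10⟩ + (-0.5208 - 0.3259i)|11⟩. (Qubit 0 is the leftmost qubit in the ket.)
0.1524|00⟩ + (-0.7062 + 0.2925i)|01⟩ + (0.4349 + 0.2476i)|10⟩ + (0.2952 + 0.2342i)|11⟩

C-Ry(4.063) leaves the control-|0⟩ kets |00⟩, |01⟩ unchanged and applies Ry(4.063) to qubit 1 on the control-|1⟩ pair (|10⟩, |11⟩).
Ry(4.063) = [[cos(θ/2), −sin(θ/2)], [sin(θ/2), cos(θ/2)]]; θ = 4.063, cos(θ/2) ≈ -0.444579, sin(θ/2) ≈ 0.89574.
With a = amp(|10⟩) = (0.07104 + 0.09976i) and b = amp(|11⟩) = (-0.5208 - 0.3259i):
new amp(|10⟩) = (-0.444579)·a + (-0.89574)·b = (0.4349 + 0.2476i)
new amp(|11⟩) = (0.89574)·a + (-0.444579)·b = (0.2952 + 0.2342i)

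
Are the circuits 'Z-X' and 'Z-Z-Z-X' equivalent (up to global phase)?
Yes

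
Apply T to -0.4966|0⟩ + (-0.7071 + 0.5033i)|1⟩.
-0.4966|0⟩ + (-0.8559 - 0.1441i)|1⟩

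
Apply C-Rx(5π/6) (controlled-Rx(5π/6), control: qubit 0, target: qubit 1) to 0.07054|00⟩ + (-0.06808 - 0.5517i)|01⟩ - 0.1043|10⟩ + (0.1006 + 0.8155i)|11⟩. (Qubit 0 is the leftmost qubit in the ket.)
0.07054|00⟩ + (-0.06808 - 0.5517i)|01⟩ + (0.7607 - 0.09717i)|10⟩ + (0.02604 + 0.3118i)|11⟩

C-Rx(5π/6) leaves the control-|0⟩ kets |00⟩, |01⟩ unchanged and applies Rx(5π/6) to qubit 1 on the control-|1⟩ pair (|10⟩, |11⟩).
Rx(5π/6) = [[cos(θ/2), −i·sin(θ/2)], [−i·sin(θ/2), cos(θ/2)]]; θ = 5π/6, cos(θ/2) ≈ 0.258819, sin(θ/2) ≈ 0.965926.
With a = amp(|10⟩) = -0.1043 and b = amp(|11⟩) = (0.1006 + 0.8155i):
new amp(|10⟩) = (0.258819)·a + (-0.965926i)·b = (0.7607 - 0.09717i)
new amp(|11⟩) = (-0.965926i)·a + (0.258819)·b = (0.02604 + 0.3118i)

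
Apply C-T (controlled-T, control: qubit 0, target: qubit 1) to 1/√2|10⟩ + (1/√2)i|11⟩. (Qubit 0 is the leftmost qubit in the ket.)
1/√2|10⟩ + (-1/2 + (1/2)i)|11⟩

C-T leaves the control-|0⟩ kets |00⟩, |01⟩ unchanged and applies T to qubit 1 on the control-|1⟩ pair (|10⟩, |11⟩).
T = [[1, 0], [0, (1/√2 + (1/√2)i)]].
With a = amp(|10⟩) = 1/√2 and b = amp(|11⟩) = (1/√2)i:
new amp(|10⟩) = (1)·a = 1/√2
new amp(|11⟩) = (1/√2 + (1/√2)i)·b = (-1/2 + (1/2)i)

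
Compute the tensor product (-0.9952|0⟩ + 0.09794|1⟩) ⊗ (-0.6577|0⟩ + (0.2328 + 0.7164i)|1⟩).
0.6545|00⟩ + (-0.2317 - 0.713i)|01⟩ - 0.06442|10⟩ + (0.0228 + 0.07016i)|11⟩

amp(|b₁b₂…⟩) = product of the factor amplitudes for bits b₁, b₂, …; only kets whose every factor amplitude is nonzero survive.
|00⟩: (-0.9952)(-0.6577) = 0.6545
|01⟩: (-0.9952)(0.2328 + 0.7164i) = (-0.2317 - 0.713i)
|10⟩: (0.09794)(-0.6577) = -0.06442
|11⟩: (0.09794)(0.2328 + 0.7164i) = (0.0228 + 0.07016i)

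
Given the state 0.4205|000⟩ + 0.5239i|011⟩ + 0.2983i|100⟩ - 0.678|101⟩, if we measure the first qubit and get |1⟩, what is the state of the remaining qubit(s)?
0.4027i|00⟩ - 0.9153|01⟩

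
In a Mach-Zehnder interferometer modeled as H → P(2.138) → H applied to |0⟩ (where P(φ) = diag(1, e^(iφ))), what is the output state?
(0.2314 + 0.4217i)|0⟩ + (0.7686 - 0.4217i)|1⟩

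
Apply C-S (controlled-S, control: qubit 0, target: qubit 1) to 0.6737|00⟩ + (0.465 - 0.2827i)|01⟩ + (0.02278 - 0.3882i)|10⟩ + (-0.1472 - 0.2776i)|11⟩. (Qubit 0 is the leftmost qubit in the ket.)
0.6737|00⟩ + (0.465 - 0.2827i)|01⟩ + (0.02278 - 0.3882i)|10⟩ + (0.2776 - 0.1472i)|11⟩

C-S leaves the control-|0⟩ kets |00⟩, |01⟩ unchanged and applies S to qubit 1 on the control-|1⟩ pair (|10⟩, |11⟩).
S = [[1, 0], [0, i]].
With a = amp(|10⟩) = (0.02278 - 0.3882i) and b = amp(|11⟩) = (-0.1472 - 0.2776i):
new amp(|10⟩) = (1)·a = (0.02278 - 0.3882i)
new amp(|11⟩) = (i)·b = (0.2776 - 0.1472i)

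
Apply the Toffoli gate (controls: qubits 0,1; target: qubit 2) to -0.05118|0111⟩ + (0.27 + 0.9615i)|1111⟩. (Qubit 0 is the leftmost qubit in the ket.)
-0.05118|0111⟩ + (0.27 + 0.9615i)|1101⟩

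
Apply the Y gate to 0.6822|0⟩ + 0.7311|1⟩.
-0.7311i|0⟩ + 0.6822i|1⟩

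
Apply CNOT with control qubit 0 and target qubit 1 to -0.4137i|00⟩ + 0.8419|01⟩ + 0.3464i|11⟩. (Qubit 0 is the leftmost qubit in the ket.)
-0.4137i|00⟩ + 0.8419|01⟩ + 0.3464i|10⟩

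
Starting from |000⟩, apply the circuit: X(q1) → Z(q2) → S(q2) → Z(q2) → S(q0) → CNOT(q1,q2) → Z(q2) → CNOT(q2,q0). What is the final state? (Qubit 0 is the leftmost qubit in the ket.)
-|111⟩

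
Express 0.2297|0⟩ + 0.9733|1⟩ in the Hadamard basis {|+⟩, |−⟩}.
0.8506|+⟩ - 0.5258|−⟩

With |ψ⟩ = α|0⟩ + β|1⟩, the Hadamard-basis coefficients are ⟨+|ψ⟩ = (α + β)/√2 and ⟨−|ψ⟩ = (α − β)/√2.
Here α = 0.2297, β = 0.9733: (α + β)/√2 = 0.8506, (α − β)/√2 = -0.5258.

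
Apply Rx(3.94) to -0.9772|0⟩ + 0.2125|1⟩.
(0.3798 - 0.1958i)|0⟩ + (-0.0826 + 0.9004i)|1⟩

Rx(3.94) = [[cos(θ/2), −i·sin(θ/2)], [−i·sin(θ/2), cos(θ/2)]]; θ = 3.94, cos(θ/2) ≈ -0.388685, sin(θ/2) ≈ 0.921371.
With a = amp(|0⟩) = -0.9772 and b = amp(|1⟩) = 0.2125:
new amp(|0⟩) = (-0.388685)·a + (-0.921371i)·b = (0.3798 - 0.1958i)
new amp(|1⟩) = (-0.921371i)·a + (-0.388685)·b = (-0.0826 + 0.9004i)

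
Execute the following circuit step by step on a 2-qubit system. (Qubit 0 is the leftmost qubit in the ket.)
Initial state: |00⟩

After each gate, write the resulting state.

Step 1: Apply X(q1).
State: |01⟩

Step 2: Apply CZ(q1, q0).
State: |01⟩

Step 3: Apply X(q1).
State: |00⟩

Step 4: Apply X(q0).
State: |10⟩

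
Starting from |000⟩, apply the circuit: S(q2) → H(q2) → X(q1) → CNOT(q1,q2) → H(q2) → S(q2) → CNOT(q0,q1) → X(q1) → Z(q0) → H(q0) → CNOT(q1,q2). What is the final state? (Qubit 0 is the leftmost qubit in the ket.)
1/√2|000⟩ + 1/√2|100⟩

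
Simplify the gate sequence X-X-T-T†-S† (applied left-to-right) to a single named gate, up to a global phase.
S†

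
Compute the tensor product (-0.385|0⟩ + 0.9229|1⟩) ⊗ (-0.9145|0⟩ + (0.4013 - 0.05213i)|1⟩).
0.3521|00⟩ + (-0.1545 + 0.02007i)|01⟩ - 0.844|10⟩ + (0.3704 - 0.04811i)|11⟩

amp(|b₁b₂…⟩) = product of the factor amplitudes for bits b₁, b₂, …; only kets whose every factor amplitude is nonzero survive.
|00⟩: (-0.385)(-0.9145) = 0.3521
|01⟩: (-0.385)(0.4013 - 0.05213i) = (-0.1545 + 0.02007i)
|10⟩: (0.9229)(-0.9145) = -0.844
|11⟩: (0.9229)(0.4013 - 0.05213i) = (0.3704 - 0.04811i)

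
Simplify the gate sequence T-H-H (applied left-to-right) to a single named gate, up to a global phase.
T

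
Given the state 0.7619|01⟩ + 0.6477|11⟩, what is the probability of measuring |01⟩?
0.5805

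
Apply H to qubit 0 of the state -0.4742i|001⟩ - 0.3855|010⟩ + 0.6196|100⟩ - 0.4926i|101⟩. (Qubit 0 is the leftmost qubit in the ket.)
0.4381|000⟩ - 0.6836i|001⟩ - 0.2726|010⟩ - 0.4381|100⟩ + 0.01301i|101⟩ - 0.2726|110⟩

H on qubit 0 mixes each pair of kets that differ only in qubit 0: amplitudes (a, b) of (|…0…⟩, |…1…⟩) become ((a + b)/√2, (a − b)/√2). Kets absent from the input have amplitude 0.
(|000⟩, |100⟩): (a, b) = (0, 0.6196) → (0.4381, -0.4381)
(|001⟩, |101⟩): (a, b) = (-0.4742i, -0.4926i) → (-0.6836i, 0.01301i)
(|010⟩, |110⟩): (a, b) = (-0.3855, 0) → (-0.2726, -0.2726)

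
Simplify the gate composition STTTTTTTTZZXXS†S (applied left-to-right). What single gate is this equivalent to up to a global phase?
S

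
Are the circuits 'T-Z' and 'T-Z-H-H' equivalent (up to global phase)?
Yes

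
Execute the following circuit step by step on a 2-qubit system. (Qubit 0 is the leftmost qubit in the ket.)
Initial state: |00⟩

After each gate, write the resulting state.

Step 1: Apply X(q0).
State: |10⟩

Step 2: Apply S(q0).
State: i|10⟩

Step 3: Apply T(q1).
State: i|10⟩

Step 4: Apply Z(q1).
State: i|10⟩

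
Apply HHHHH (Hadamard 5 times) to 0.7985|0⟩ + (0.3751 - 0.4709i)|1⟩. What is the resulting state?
(0.8299 - 0.333i)|0⟩ + (0.2994 + 0.333i)|1⟩

H² = I, so H^5 = H: a single Hadamard. With (a, b) = (0.7985, (0.3751 - 0.4709i)), H gives ((a + b)/√2, (a − b)/√2) = ((0.8299 - 0.333i), (0.2994 + 0.333i)).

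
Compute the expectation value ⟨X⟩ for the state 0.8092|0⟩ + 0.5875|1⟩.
0.9508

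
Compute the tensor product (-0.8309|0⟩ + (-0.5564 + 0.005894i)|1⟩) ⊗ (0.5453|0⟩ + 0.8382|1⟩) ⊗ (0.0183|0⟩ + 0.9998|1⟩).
-0.008292|000⟩ - 0.453|001⟩ - 0.01275|010⟩ - 0.6963|011⟩ + (-0.005552 + 0.00005882i)|100⟩ + (-0.3033 + 0.003213i)|101⟩ + (-0.008535 + 0.00009041i)|110⟩ + (-0.4663 + 0.004939i)|111⟩

amp(|b₁b₂…⟩) = product of the factor amplitudes for bits b₁, b₂, …; only kets whose every factor amplitude is nonzero survive.
|000⟩: (-0.8309)(0.5453)(0.0183) = -0.008292
|001⟩: (-0.8309)(0.5453)(0.9998) = -0.453
|010⟩: (-0.8309)(0.8382)(0.0183) = -0.01275
|011⟩: (-0.8309)(0.8382)(0.9998) = -0.6963
|100⟩: (-0.5564 + 0.005894i)(0.5453)(0.0183) = (-0.005552 + 0.00005882i)
|101⟩: (-0.5564 + 0.005894i)(0.5453)(0.9998) = (-0.3033 + 0.003213i)
|110⟩: (-0.5564 + 0.005894i)(0.8382)(0.0183) = (-0.008535 + 0.00009041i)
|111⟩: (-0.5564 + 0.005894i)(0.8382)(0.9998) = (-0.4663 + 0.004939i)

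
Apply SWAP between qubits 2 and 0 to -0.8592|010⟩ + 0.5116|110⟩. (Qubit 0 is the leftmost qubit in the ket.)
-0.8592|010⟩ + 0.5116|011⟩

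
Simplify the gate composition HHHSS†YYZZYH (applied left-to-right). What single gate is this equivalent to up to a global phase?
Y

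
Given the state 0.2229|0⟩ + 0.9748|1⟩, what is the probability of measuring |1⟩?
0.9502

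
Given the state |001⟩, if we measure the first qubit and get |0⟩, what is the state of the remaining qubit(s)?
|01⟩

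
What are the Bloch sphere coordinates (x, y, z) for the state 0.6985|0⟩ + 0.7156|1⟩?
(0.9997, 0, -0.02418)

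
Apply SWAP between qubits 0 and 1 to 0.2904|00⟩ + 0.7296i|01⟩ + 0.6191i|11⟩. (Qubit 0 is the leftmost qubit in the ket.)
0.2904|00⟩ + 0.7296i|10⟩ + 0.6191i|11⟩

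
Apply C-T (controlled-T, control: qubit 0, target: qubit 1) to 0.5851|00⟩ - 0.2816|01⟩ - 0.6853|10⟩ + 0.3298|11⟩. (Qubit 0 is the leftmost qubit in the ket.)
0.5851|00⟩ - 0.2816|01⟩ - 0.6853|10⟩ + (0.2332 + 0.2332i)|11⟩

C-T leaves the control-|0⟩ kets |00⟩, |01⟩ unchanged and applies T to qubit 1 on the control-|1⟩ pair (|10⟩, |11⟩).
T = [[1, 0], [0, (1/√2 + (1/√2)i)]].
With a = amp(|10⟩) = -0.6853 and b = amp(|11⟩) = 0.3298:
new amp(|10⟩) = (1)·a = -0.6853
new amp(|11⟩) = (1/√2 + (1/√2)i)·b = (0.2332 + 0.2332i)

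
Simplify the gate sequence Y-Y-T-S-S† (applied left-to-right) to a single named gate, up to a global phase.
T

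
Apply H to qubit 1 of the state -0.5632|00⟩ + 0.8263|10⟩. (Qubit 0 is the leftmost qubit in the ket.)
-0.3982|00⟩ - 0.3982|01⟩ + 0.5843|10⟩ + 0.5843|11⟩

H on qubit 1 mixes each pair of kets that differ only in qubit 1: amplitudes (a, b) of (|…0…⟩, |…1…⟩) become ((a + b)/√2, (a − b)/√2). Kets absent from the input have amplitude 0.
(|00⟩, |01⟩): (a, b) = (-0.5632, 0) → (-0.3982, -0.3982)
(|10⟩, |11⟩): (a, b) = (0.8263, 0) → (0.5843, 0.5843)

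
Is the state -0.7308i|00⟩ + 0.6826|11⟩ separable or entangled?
Entangled

Writing the state as a|00⟩ + b|01⟩ + c|10⟩ + d|11⟩, it is a product state iff ad − bc = 0.
Here (a, b, c, d) = (-0.7308i, 0, 0, 0.6826): ad − bc = (-0.7308i)(0.6826) − (0)(0) = -0.4988i ≠ 0, so the state is entangled.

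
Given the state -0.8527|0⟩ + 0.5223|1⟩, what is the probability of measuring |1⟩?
0.2728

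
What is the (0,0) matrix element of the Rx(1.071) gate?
0.86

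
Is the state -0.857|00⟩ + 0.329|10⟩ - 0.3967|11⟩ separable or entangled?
Entangled

Writing the state as a|00⟩ + b|01⟩ + c|10⟩ + d|11⟩, it is a product state iff ad − bc = 0.
Here (a, b, c, d) = (-0.857, 0, 0.329, -0.3967): ad − bc = (-0.857)(-0.3967) − (0)(0.329) = 0.34 ≠ 0, so the state is entangled.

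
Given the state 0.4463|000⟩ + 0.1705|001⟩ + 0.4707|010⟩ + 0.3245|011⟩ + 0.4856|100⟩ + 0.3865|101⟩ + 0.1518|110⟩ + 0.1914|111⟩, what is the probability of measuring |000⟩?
0.1992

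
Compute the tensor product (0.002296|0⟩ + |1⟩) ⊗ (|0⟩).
0.002296|00⟩ + |10⟩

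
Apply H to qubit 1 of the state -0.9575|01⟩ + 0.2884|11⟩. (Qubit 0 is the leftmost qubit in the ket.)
-0.6771|00⟩ + 0.6771|01⟩ + 0.2039|10⟩ - 0.2039|11⟩

H on qubit 1 mixes each pair of kets that differ only in qubit 1: amplitudes (a, b) of (|…0…⟩, |…1…⟩) become ((a + b)/√2, (a − b)/√2). Kets absent from the input have amplitude 0.
(|00⟩, |01⟩): (a, b) = (0, -0.9575) → (-0.6771, 0.6771)
(|10⟩, |11⟩): (a, b) = (0, 0.2884) → (0.2039, -0.2039)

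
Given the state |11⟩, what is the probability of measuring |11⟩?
1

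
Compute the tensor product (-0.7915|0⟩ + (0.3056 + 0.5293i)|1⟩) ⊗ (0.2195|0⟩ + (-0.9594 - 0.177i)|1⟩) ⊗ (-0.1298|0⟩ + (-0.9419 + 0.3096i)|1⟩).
0.02255|000⟩ + (0.1636 - 0.05379i)|001⟩ + (-0.09857 - 0.01818i)|010⟩ + (-0.7586 + 0.1031i)|011⟩ + (-0.008707 - 0.01508i)|100⟩ + (-0.09915 - 0.08866i)|101⟩ + (0.0259 + 0.07293i)|110⟩ + (0.3619 + 0.4675i)|111⟩

amp(|b₁b₂…⟩) = product of the factor amplitudes for bits b₁, b₂, …; only kets whose every factor amplitude is nonzero survive.
|000⟩: (-0.7915)(0.2195)(-0.1298) = 0.02255
|001⟩: (-0.7915)(0.2195)(-0.9419 + 0.3096i) = (0.1636 - 0.05379i)
|010⟩: (-0.7915)(-0.9594 - 0.177i)(-0.1298) = (-0.09857 - 0.01818i)
|011⟩: (-0.7915)(-0.9594 - 0.177i)(-0.9419 + 0.3096i) = (-0.7586 + 0.1031i)
|100⟩: (0.3056 + 0.5293i)(0.2195)(-0.1298) = (-0.008707 - 0.01508i)
|101⟩: (0.3056 + 0.5293i)(0.2195)(-0.9419 + 0.3096i) = (-0.09915 - 0.08866i)
|110⟩: (0.3056 + 0.5293i)(-0.9594 - 0.177i)(-0.1298) = (0.0259 + 0.07293i)
|111⟩: (0.3056 + 0.5293i)(-0.9594 - 0.177i)(-0.9419 + 0.3096i) = (0.3619 + 0.4675i)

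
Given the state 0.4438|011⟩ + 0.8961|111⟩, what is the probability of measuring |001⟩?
0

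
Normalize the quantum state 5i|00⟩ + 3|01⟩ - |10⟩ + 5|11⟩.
0.6455i|00⟩ + 0.3873|01⟩ - 0.1291|10⟩ + 0.6455|11⟩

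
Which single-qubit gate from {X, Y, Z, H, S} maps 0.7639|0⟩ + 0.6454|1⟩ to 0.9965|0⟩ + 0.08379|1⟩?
H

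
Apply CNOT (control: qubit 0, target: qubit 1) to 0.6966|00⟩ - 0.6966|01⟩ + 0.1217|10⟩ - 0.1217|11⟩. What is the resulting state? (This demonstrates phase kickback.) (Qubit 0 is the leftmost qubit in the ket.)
0.6966|00⟩ - 0.6966|01⟩ - 0.1217|10⟩ + 0.1217|11⟩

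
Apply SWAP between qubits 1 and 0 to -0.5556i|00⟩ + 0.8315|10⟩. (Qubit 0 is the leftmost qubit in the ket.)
-0.5556i|00⟩ + 0.8315|01⟩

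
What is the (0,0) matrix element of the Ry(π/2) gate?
1/√2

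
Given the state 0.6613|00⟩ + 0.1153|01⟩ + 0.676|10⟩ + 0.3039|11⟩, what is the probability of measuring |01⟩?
0.01329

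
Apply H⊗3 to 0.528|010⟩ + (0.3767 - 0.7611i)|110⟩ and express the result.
(0.3199 - 0.2691i)|000⟩ + (0.3199 - 0.2691i)|001⟩ + (-0.3199 + 0.2691i)|010⟩ + (-0.3199 + 0.2691i)|011⟩ + (0.05349 + 0.2691i)|100⟩ + (0.05349 + 0.2691i)|101⟩ + (-0.05349 - 0.2691i)|110⟩ + (-0.05349 - 0.2691i)|111⟩

H⊗3 gives amp(|y⟩) = (1/2√2) Σ_x (−1)^(x·y) amp(|x⟩), where x·y is the number of positions in which both x and y have a 1.
|000⟩: (0.528 + (0.3767 - 0.7611i))/(2√2) = (0.3199 - 0.2691i)
|001⟩: (0.528 + (0.3767 - 0.7611i))/(2√2) = (0.3199 - 0.2691i)
|010⟩: (-0.528 - (0.3767 - 0.7611i))/(2√2) = (-0.3199 + 0.2691i)
|011⟩: (-0.528 - (0.3767 - 0.7611i))/(2√2) = (-0.3199 + 0.2691i)
|100⟩: (0.528 - (0.3767 - 0.7611i))/(2√2) = (0.05349 + 0.2691i)
|101⟩: (0.528 - (0.3767 - 0.7611i))/(2√2) = (0.05349 + 0.2691i)
|110⟩: (-0.528 + (0.3767 - 0.7611i))/(2√2) = (-0.05349 - 0.2691i)
|111⟩: (-0.528 + (0.3767 - 0.7611i))/(2√2) = (-0.05349 - 0.2691i)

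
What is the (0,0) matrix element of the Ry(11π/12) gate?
0.1305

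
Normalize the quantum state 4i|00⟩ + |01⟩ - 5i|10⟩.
0.6172i|00⟩ + 0.1543|01⟩ - 0.7715i|10⟩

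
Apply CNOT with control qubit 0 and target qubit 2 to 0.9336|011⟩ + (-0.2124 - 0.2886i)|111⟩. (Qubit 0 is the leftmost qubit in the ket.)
0.9336|011⟩ + (-0.2124 - 0.2886i)|110⟩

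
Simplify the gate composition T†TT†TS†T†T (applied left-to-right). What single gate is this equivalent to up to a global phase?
S†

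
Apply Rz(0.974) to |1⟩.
(0.8837 + 0.468i)|1⟩

Rz(0.974) = [[e^(−iθ/2), 0], [0, e^(iθ/2)]] with e^(±iθ/2) = cos(θ/2) ± i·sin(θ/2); θ = 0.974, cos(θ/2) ≈ 0.883741, sin(θ/2) ≈ 0.467977.
With a = amp(|0⟩) = 0 and b = amp(|1⟩) = 1:
new amp(|0⟩) = (0.883741 - 0.467977i)·a = 0
new amp(|1⟩) = (0.883741 + 0.467977i)·b = (0.8837 + 0.468i)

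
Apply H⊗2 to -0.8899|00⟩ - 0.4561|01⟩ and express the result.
-0.673|00⟩ - 0.2169|01⟩ - 0.673|10⟩ - 0.2169|11⟩

H⊗2 gives amp(|y⟩) = (1/2) Σ_x (−1)^(x·y) amp(|x⟩), where x·y is the number of positions in which both x and y have a 1.
|00⟩: (-0.8899 - 0.4561)/2 = -0.673
|01⟩: (-0.8899 + 0.4561)/2 = -0.2169
|10⟩: (-0.8899 - 0.4561)/2 = -0.673
|11⟩: (-0.8899 + 0.4561)/2 = -0.2169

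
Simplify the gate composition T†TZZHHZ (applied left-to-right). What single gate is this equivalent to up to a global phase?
Z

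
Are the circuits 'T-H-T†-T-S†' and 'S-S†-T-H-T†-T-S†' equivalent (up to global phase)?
Yes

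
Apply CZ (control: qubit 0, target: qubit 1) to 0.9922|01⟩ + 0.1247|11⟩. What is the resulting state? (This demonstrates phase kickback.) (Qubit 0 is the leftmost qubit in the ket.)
0.9922|01⟩ - 0.1247|11⟩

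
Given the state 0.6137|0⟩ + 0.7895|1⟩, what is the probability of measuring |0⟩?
0.3766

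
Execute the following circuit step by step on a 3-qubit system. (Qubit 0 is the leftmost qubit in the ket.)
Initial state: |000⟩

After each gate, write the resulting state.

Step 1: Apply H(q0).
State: 1/√2|000⟩ + 1/√2|100⟩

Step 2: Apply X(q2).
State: 1/√2|001⟩ + 1/√2|101⟩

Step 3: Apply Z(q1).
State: 1/√2|001⟩ + 1/√2|101⟩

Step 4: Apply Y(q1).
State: (1/√2)i|011⟩ + (1/√2)i|111⟩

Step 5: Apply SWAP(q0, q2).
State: (1/√2)i|110⟩ + (1/√2)i|111⟩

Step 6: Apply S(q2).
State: (1/√2)i|110⟩ - 1/√2|111⟩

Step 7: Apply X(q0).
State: (1/√2)i|010⟩ - 1/√2|011⟩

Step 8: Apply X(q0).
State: (1/√2)i|110⟩ - 1/√2|111⟩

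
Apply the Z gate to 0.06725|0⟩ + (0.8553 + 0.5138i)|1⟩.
0.06725|0⟩ + (-0.8553 - 0.5138i)|1⟩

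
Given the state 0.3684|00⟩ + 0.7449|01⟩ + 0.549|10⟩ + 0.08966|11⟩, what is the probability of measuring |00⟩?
0.1357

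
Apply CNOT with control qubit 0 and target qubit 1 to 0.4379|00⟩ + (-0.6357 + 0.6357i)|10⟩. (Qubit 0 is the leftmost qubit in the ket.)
0.4379|00⟩ + (-0.6357 + 0.6357i)|11⟩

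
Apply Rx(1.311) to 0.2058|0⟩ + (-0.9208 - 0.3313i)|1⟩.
(-0.0388 + 0.5613i)|0⟩ + (-0.73 - 0.3881i)|1⟩

Rx(1.311) = [[cos(θ/2), −i·sin(θ/2)], [−i·sin(θ/2), cos(θ/2)]]; θ = 1.311, cos(θ/2) ≈ 0.792743, sin(θ/2) ≈ 0.609556.
With a = amp(|0⟩) = 0.2058 and b = amp(|1⟩) = (-0.9208 - 0.3313i):
new amp(|0⟩) = (0.792743)·a + (-0.609556i)·b = (-0.0388 + 0.5613i)
new amp(|1⟩) = (-0.609556i)·a + (0.792743)·b = (-0.73 - 0.3881i)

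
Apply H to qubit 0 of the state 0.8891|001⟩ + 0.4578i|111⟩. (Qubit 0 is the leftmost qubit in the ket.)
0.6287|001⟩ + 0.3237i|011⟩ + 0.6287|101⟩ - 0.3237i|111⟩

H on qubit 0 mixes each pair of kets that differ only in qubit 0: amplitudes (a, b) of (|…0…⟩, |…1…⟩) become ((a + b)/√2, (a − b)/√2). Kets absent from the input have amplitude 0.
(|001⟩, |101⟩): (a, b) = (0.8891, 0) → (0.6287, 0.6287)
(|011⟩, |111⟩): (a, b) = (0, 0.4578i) → (0.3237i, -0.3237i)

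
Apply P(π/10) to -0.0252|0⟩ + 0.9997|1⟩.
-0.0252|0⟩ + (0.9508 + 0.3089i)|1⟩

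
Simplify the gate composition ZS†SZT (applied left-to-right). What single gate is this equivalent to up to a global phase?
T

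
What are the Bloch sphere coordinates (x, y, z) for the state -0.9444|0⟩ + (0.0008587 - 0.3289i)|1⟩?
(-0.001622, 0.6212, 0.7837)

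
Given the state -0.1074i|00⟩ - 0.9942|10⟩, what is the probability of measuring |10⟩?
0.9884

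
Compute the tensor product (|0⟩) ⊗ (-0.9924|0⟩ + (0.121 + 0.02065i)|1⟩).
-0.9924|00⟩ + (0.121 + 0.02065i)|01⟩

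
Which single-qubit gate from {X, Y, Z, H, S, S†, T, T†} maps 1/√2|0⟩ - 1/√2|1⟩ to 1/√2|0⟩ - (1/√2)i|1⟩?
S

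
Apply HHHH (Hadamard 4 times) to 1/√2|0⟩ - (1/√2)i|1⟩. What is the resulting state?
1/√2|0⟩ - (1/√2)i|1⟩

H² = I, so an even number of Hadamards cancels: H^4 = I and the state is unchanged.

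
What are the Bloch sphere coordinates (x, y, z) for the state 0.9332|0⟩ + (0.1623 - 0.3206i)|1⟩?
(0.3029, -0.5984, 0.7417)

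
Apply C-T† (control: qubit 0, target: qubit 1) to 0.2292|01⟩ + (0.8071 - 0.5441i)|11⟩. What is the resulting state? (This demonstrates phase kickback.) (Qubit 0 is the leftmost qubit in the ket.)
0.2292|01⟩ + (0.186 - 0.9554i)|11⟩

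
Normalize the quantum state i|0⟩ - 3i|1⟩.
0.3162i|0⟩ - 0.9487i|1⟩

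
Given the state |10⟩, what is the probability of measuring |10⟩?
1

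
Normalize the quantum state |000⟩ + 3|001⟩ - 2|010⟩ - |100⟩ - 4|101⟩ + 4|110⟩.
0.1459|000⟩ + 0.4376|001⟩ - 0.2917|010⟩ - 0.1459|100⟩ - 0.5835|101⟩ + 0.5835|110⟩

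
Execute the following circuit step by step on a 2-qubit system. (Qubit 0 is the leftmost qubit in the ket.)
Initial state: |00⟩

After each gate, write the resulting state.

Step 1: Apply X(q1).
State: |01⟩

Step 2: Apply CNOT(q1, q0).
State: |11⟩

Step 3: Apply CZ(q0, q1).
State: -|11⟩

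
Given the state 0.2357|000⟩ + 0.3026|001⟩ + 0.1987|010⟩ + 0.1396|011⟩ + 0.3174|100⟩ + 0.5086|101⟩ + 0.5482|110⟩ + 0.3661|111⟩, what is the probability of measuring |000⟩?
0.05555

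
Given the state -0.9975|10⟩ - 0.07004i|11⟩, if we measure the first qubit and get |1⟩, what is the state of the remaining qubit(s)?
-0.9975|0⟩ - 0.07004i|1⟩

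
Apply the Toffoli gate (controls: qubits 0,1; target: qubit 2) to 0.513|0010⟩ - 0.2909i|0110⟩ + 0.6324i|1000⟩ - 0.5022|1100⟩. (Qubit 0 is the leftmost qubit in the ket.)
0.513|0010⟩ - 0.2909i|0110⟩ + 0.6324i|1000⟩ - 0.5022|1110⟩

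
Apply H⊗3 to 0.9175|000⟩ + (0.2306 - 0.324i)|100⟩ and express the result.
(0.4059 - 0.1146i)|000⟩ + (0.4059 - 0.1146i)|001⟩ + (0.4059 - 0.1146i)|010⟩ + (0.4059 - 0.1146i)|011⟩ + (0.2429 + 0.1146i)|100⟩ + (0.2429 + 0.1146i)|101⟩ + (0.2429 + 0.1146i)|110⟩ + (0.2429 + 0.1146i)|111⟩

H⊗3 gives amp(|y⟩) = (1/2√2) Σ_x (−1)^(x·y) amp(|x⟩), where x·y is the number of positions in which both x and y have a 1.
|000⟩: (0.9175 + (0.2306 - 0.324i))/(2√2) = (0.4059 - 0.1146i)
|001⟩: (0.9175 + (0.2306 - 0.324i))/(2√2) = (0.4059 - 0.1146i)
|010⟩: (0.9175 + (0.2306 - 0.324i))/(2√2) = (0.4059 - 0.1146i)
|011⟩: (0.9175 + (0.2306 - 0.324i))/(2√2) = (0.4059 - 0.1146i)
|100⟩: (0.9175 - (0.2306 - 0.324i))/(2√2) = (0.2429 + 0.1146i)
|101⟩: (0.9175 - (0.2306 - 0.324i))/(2√2) = (0.2429 + 0.1146i)
|110⟩: (0.9175 - (0.2306 - 0.324i))/(2√2) = (0.2429 + 0.1146i)
|111⟩: (0.9175 - (0.2306 - 0.324i))/(2√2) = (0.2429 + 0.1146i)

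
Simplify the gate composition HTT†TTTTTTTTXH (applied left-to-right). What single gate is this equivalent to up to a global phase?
Z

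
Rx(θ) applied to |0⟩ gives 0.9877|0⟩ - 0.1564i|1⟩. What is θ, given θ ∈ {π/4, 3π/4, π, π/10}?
π/10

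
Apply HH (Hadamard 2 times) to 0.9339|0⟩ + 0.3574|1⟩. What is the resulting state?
0.9339|0⟩ + 0.3574|1⟩

H² = I, so an even number of Hadamards cancels: H^2 = I and the state is unchanged.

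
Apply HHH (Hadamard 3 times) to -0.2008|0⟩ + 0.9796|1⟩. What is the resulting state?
0.5507|0⟩ - 0.8347|1⟩

H² = I, so H^3 = H: a single Hadamard. With (a, b) = (-0.2008, 0.9796), H gives ((a + b)/√2, (a − b)/√2) = (0.5507, -0.8347).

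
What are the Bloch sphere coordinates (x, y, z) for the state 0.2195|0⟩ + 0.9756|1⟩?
(0.4283, 0, -0.9036)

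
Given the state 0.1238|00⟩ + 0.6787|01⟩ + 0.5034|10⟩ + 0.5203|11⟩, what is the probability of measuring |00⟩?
0.01533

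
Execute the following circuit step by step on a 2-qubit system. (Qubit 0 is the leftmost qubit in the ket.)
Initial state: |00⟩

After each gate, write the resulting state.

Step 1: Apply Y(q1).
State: i|01⟩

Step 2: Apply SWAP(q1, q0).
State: i|10⟩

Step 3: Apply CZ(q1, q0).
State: i|10⟩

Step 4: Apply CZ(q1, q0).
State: i|10⟩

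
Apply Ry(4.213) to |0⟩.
-0.5104|0⟩ + 0.8599|1⟩

Ry(4.213) = [[cos(θ/2), −sin(θ/2)], [sin(θ/2), cos(θ/2)]]; θ = 4.213, cos(θ/2) ≈ -0.510446, sin(θ/2) ≈ 0.85991.
With a = amp(|0⟩) = 1 and b = amp(|1⟩) = 0:
new amp(|0⟩) = (-0.510446)·a + (-0.85991)·b = -0.5104
new amp(|1⟩) = (0.85991)·a + (-0.510446)·b = 0.8599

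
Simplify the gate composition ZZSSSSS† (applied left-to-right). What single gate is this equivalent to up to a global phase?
S†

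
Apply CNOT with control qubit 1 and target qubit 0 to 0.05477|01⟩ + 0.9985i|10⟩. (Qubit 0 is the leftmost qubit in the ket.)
0.9985i|10⟩ + 0.05477|11⟩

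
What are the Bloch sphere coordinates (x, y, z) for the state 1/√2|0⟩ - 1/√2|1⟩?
(-1, 0, 0)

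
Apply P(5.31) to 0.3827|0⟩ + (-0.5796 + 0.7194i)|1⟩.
0.3827|0⟩ + (0.2686 + 0.8839i)|1⟩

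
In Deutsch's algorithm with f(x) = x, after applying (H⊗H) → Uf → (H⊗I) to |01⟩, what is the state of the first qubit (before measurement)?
|1⟩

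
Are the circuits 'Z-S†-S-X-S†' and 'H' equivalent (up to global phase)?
No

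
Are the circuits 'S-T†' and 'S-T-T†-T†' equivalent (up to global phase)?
Yes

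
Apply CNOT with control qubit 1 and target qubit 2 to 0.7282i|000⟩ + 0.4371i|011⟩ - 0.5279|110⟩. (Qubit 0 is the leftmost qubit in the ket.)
0.7282i|000⟩ + 0.4371i|010⟩ - 0.5279|111⟩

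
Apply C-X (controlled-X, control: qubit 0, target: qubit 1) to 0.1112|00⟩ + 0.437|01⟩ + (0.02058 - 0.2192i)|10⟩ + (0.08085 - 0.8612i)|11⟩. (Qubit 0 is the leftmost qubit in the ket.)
0.1112|00⟩ + 0.437|01⟩ + (0.08085 - 0.8612i)|10⟩ + (0.02058 - 0.2192i)|11⟩

C-X leaves the control-|0⟩ kets |00⟩, |01⟩ unchanged and applies X to qubit 1 on the control-|1⟩ pair (|10⟩, |11⟩).
X = [[0, 1], [1, 0]].
With a = amp(|10⟩) = (0.02058 - 0.2192i) and b = amp(|11⟩) = (0.08085 - 0.8612i):
new amp(|10⟩) = (1)·b = (0.08085 - 0.8612i)
new amp(|11⟩) = (1)·a = (0.02058 - 0.2192i)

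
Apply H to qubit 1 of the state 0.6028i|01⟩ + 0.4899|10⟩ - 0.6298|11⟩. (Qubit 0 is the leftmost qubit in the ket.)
0.4262i|00⟩ - 0.4262i|01⟩ - 0.09892|10⟩ + 0.7917|11⟩

H on qubit 1 mixes each pair of kets that differ only in qubit 1: amplitudes (a, b) of (|…0…⟩, |…1…⟩) become ((a + b)/√2, (a − b)/√2). Kets absent from the input have amplitude 0.
(|00⟩, |01⟩): (a, b) = (0, 0.6028i) → (0.4262i, -0.4262i)
(|10⟩, |11⟩): (a, b) = (0.4899, -0.6298) → (-0.09892, 0.7917)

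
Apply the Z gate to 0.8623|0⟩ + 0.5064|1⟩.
0.8623|0⟩ - 0.5064|1⟩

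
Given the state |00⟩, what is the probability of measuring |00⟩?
1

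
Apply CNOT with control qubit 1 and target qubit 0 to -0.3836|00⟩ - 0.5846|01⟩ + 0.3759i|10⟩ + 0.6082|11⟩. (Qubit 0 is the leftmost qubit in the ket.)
-0.3836|00⟩ + 0.6082|01⟩ + 0.3759i|10⟩ - 0.5846|11⟩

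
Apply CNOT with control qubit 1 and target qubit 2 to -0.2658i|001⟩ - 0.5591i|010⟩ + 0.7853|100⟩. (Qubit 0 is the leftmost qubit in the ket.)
-0.2658i|001⟩ - 0.5591i|011⟩ + 0.7853|100⟩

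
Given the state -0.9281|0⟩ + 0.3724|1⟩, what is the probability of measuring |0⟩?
0.8614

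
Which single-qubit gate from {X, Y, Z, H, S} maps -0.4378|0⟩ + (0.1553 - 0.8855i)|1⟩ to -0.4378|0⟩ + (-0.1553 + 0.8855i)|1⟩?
Z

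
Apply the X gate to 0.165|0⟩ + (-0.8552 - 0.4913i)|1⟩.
(-0.8552 - 0.4913i)|0⟩ + 0.165|1⟩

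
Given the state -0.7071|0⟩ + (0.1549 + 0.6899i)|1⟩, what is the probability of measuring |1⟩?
0.5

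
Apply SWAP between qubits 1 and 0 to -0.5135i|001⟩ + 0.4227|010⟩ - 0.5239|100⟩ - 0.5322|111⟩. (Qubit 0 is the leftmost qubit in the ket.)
-0.5135i|001⟩ - 0.5239|010⟩ + 0.4227|100⟩ - 0.5322|111⟩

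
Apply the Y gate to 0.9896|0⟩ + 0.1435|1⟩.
-0.1435i|0⟩ + 0.9896i|1⟩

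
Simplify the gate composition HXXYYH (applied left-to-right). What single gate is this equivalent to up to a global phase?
I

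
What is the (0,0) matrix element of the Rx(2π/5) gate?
0.809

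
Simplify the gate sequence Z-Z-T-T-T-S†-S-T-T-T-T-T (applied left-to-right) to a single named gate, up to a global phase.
I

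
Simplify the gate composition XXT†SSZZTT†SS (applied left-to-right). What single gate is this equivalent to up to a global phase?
T†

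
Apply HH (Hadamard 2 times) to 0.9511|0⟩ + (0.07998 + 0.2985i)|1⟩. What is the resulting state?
0.9511|0⟩ + (0.07998 + 0.2985i)|1⟩

H² = I, so an even number of Hadamards cancels: H^2 = I and the state is unchanged.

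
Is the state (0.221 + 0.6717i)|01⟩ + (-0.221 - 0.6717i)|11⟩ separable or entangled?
Separable

Writing the state as a|00⟩ + b|01⟩ + c|10⟩ + d|11⟩, it is a product state iff ad − bc = 0.
Here (a, b, c, d) = (0, (0.221 + 0.6717i), 0, (-0.221 - 0.6717i)): ad − bc = (0)(-0.221 - 0.6717i) − (0.221 + 0.6717i)(0) = 0, so the state is separable.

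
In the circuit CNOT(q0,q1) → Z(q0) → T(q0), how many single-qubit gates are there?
2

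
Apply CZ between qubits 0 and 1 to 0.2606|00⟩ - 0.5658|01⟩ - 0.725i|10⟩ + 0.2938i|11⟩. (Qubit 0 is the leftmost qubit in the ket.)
0.2606|00⟩ - 0.5658|01⟩ - 0.725i|10⟩ - 0.2938i|11⟩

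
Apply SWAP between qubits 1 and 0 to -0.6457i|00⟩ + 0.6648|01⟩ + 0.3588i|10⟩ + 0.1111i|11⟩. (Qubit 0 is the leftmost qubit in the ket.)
-0.6457i|00⟩ + 0.3588i|01⟩ + 0.6648|10⟩ + 0.1111i|11⟩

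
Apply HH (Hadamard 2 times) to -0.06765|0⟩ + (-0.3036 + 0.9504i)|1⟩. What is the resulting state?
-0.06765|0⟩ + (-0.3036 + 0.9504i)|1⟩

H² = I, so an even number of Hadamards cancels: H^2 = I and the state is unchanged.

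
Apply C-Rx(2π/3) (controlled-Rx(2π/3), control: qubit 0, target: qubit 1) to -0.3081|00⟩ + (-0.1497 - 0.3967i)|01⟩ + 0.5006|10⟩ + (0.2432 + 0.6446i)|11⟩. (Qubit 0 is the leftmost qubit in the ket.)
-0.3081|00⟩ + (-0.1497 - 0.3967i)|01⟩ + (0.8085 - 0.2106i)|10⟩ + (0.1216 - 0.1112i)|11⟩

C-Rx(2π/3) leaves the control-|0⟩ kets |00⟩, |01⟩ unchanged and applies Rx(2π/3) to qubit 1 on the control-|1⟩ pair (|10⟩, |11⟩).
Rx(2π/3) = [[cos(θ/2), −i·sin(θ/2)], [−i·sin(θ/2), cos(θ/2)]]; θ = 2π/3, cos(θ/2) ≈ 0.5, sin(θ/2) ≈ 0.866025.
With a = amp(|10⟩) = 0.5006 and b = amp(|11⟩) = (0.2432 + 0.6446i):
new amp(|10⟩) = (0.5)·a + (-0.866025i)·b = (0.8085 - 0.2106i)
new amp(|11⟩) = (-0.866025i)·a + (0.5)·b = (0.1216 - 0.1112i)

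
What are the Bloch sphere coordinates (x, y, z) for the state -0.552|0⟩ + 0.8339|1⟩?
(-0.9206, 0, -0.3907)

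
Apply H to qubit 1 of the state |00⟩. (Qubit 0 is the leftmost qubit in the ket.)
1/√2|00⟩ + 1/√2|01⟩

H on qubit 1 mixes each pair of kets that differ only in qubit 1: amplitudes (a, b) of (|…0…⟩, |…1…⟩) become ((a + b)/√2, (a − b)/√2). Kets absent from the input have amplitude 0.
(|00⟩, |01⟩): (a, b) = (1, 0) → (1/√2, 1/√2)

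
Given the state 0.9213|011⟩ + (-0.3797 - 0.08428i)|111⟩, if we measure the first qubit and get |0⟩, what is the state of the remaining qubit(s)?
|11⟩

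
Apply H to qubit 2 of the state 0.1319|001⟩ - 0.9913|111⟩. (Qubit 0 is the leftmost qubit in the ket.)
0.09327|000⟩ - 0.09327|001⟩ - 0.701|110⟩ + 0.701|111⟩

H on qubit 2 mixes each pair of kets that differ only in qubit 2: amplitudes (a, b) of (|…0…⟩, |…1…⟩) become ((a + b)/√2, (a − b)/√2). Kets absent from the input have amplitude 0.
(|000⟩, |001⟩): (a, b) = (0, 0.1319) → (0.09327, -0.09327)
(|110⟩, |111⟩): (a, b) = (0, -0.9913) → (-0.701, 0.701)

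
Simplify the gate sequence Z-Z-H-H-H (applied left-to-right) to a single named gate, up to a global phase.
H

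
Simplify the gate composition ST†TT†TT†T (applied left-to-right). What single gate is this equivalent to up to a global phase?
S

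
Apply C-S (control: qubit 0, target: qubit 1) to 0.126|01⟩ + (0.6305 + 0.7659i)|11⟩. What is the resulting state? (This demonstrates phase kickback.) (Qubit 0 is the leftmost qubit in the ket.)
0.126|01⟩ + (-0.7659 + 0.6305i)|11⟩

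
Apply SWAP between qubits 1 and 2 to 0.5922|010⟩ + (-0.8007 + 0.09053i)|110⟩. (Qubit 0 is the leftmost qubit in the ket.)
0.5922|001⟩ + (-0.8007 + 0.09053i)|101⟩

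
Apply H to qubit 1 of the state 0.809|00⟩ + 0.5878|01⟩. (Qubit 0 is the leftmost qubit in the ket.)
0.9877|00⟩ + 0.1564|01⟩

H on qubit 1 mixes each pair of kets that differ only in qubit 1: amplitudes (a, b) of (|…0…⟩, |…1…⟩) become ((a + b)/√2, (a − b)/√2). Kets absent from the input have amplitude 0.
(|00⟩, |01⟩): (a, b) = (0.809, 0.5878) → (0.9877, 0.1564)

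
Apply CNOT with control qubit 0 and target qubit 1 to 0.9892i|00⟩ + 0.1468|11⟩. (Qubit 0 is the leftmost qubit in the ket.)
0.9892i|00⟩ + 0.1468|10⟩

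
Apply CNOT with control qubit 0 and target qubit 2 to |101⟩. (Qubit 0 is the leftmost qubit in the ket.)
|100⟩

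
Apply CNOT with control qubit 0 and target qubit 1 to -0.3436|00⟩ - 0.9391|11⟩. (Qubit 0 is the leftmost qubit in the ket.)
-0.3436|00⟩ - 0.9391|10⟩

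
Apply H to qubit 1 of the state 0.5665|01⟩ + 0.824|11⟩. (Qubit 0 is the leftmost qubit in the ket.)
0.4006|00⟩ - 0.4006|01⟩ + 0.5827|10⟩ - 0.5827|11⟩

H on qubit 1 mixes each pair of kets that differ only in qubit 1: amplitudes (a, b) of (|…0…⟩, |…1…⟩) become ((a + b)/√2, (a − b)/√2). Kets absent from the input have amplitude 0.
(|00⟩, |01⟩): (a, b) = (0, 0.5665) → (0.4006, -0.4006)
(|10⟩, |11⟩): (a, b) = (0, 0.824) → (0.5827, -0.5827)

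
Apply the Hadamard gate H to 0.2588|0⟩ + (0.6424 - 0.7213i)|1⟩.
(0.6372 - 0.51i)|0⟩ + (-0.2712 + 0.51i)|1⟩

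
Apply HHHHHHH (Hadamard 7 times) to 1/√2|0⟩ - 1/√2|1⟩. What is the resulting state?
|1⟩

H² = I, so H^7 = H: a single Hadamard. With (a, b) = (1/√2, -1/√2), H gives ((a + b)/√2, (a − b)/√2) = (0, 1).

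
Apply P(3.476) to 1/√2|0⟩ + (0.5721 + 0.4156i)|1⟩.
1/√2|0⟩ + (-0.404 - 0.5803i)|1⟩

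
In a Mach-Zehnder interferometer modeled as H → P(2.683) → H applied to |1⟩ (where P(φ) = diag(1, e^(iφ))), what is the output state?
(0.9483 - 0.2213i)|0⟩ + (0.05166 + 0.2213i)|1⟩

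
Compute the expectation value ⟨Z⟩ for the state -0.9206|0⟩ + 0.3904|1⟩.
0.6951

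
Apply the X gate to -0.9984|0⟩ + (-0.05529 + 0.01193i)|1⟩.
(-0.05529 + 0.01193i)|0⟩ - 0.9984|1⟩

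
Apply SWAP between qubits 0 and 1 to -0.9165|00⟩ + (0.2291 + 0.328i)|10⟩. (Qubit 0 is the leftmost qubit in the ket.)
-0.9165|00⟩ + (0.2291 + 0.328i)|01⟩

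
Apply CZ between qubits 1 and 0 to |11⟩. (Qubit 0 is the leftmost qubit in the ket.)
-|11⟩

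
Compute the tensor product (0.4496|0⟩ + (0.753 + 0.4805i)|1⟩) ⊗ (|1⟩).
0.4496|01⟩ + (0.753 + 0.4805i)|11⟩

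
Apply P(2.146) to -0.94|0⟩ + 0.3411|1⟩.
-0.94|0⟩ + (-0.1856 + 0.2862i)|1⟩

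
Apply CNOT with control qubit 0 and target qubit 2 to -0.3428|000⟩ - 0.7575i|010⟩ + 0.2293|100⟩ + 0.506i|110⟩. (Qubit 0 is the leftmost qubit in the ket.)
-0.3428|000⟩ - 0.7575i|010⟩ + 0.2293|101⟩ + 0.506i|111⟩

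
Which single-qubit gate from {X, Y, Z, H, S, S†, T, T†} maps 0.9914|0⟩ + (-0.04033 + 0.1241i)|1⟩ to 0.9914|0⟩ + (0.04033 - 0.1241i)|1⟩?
Z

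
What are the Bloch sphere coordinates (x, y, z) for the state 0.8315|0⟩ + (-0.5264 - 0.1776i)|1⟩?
(-0.8754, -0.2953, 0.3828)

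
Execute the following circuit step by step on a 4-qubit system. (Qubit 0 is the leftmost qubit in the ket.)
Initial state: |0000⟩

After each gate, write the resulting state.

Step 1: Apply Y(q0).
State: i|1000⟩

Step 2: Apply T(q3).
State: i|1000⟩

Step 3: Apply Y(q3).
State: -|1001⟩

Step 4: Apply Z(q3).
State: |1001⟩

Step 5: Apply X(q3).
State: |1000⟩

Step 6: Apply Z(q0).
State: -|1000⟩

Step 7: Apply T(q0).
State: (-1/√2 - (1/√2)i)|1000⟩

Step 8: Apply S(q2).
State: (-1/√2 - (1/√2)i)|1000⟩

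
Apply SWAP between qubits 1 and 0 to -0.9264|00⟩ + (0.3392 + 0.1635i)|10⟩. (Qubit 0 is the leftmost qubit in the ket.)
-0.9264|00⟩ + (0.3392 + 0.1635i)|01⟩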